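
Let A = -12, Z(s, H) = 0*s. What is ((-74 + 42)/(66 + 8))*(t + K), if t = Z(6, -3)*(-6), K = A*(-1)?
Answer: -192/37 ≈ -5.1892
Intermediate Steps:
Z(s, H) = 0
K = 12 (K = -12*(-1) = 12)
t = 0 (t = 0*(-6) = 0)
((-74 + 42)/(66 + 8))*(t + K) = ((-74 + 42)/(66 + 8))*(0 + 12) = -32/74*12 = -32*1/74*12 = -16/37*12 = -192/37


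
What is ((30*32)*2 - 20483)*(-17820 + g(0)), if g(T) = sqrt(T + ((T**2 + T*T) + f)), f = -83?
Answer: 330792660 - 18563*I*sqrt(83) ≈ 3.3079e+8 - 1.6912e+5*I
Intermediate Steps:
g(T) = sqrt(-83 + T + 2*T**2) (g(T) = sqrt(T + ((T**2 + T*T) - 83)) = sqrt(T + ((T**2 + T**2) - 83)) = sqrt(T + (2*T**2 - 83)) = sqrt(T + (-83 + 2*T**2)) = sqrt(-83 + T + 2*T**2))
((30*32)*2 - 20483)*(-17820 + g(0)) = ((30*32)*2 - 20483)*(-17820 + sqrt(-83 + 0 + 2*0**2)) = (960*2 - 20483)*(-17820 + sqrt(-83 + 0 + 2*0)) = (1920 - 20483)*(-17820 + sqrt(-83 + 0 + 0)) = -18563*(-17820 + sqrt(-83)) = -18563*(-17820 + I*sqrt(83)) = 330792660 - 18563*I*sqrt(83)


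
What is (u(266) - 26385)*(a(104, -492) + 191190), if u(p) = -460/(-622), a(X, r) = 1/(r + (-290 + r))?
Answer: -285523510000685/56602 ≈ -5.0444e+9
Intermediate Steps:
a(X, r) = 1/(-290 + 2*r)
u(p) = 230/311 (u(p) = -460*(-1/622) = 230/311)
(u(266) - 26385)*(a(104, -492) + 191190) = (230/311 - 26385)*(1/(2*(-145 - 492)) + 191190) = -8205505*((½)/(-637) + 191190)/311 = -8205505*((½)*(-1/637) + 191190)/311 = -8205505*(-1/1274 + 191190)/311 = -8205505/311*243576059/1274 = -285523510000685/56602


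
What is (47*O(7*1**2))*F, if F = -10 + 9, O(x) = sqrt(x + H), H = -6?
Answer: -47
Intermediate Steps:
O(x) = sqrt(-6 + x) (O(x) = sqrt(x - 6) = sqrt(-6 + x))
F = -1
(47*O(7*1**2))*F = (47*sqrt(-6 + 7*1**2))*(-1) = (47*sqrt(-6 + 7*1))*(-1) = (47*sqrt(-6 + 7))*(-1) = (47*sqrt(1))*(-1) = (47*1)*(-1) = 47*(-1) = -47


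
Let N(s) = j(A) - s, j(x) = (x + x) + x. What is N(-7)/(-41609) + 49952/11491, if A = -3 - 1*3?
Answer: 2078579169/478129019 ≈ 4.3473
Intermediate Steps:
A = -6 (A = -3 - 3 = -6)
j(x) = 3*x (j(x) = 2*x + x = 3*x)
N(s) = -18 - s (N(s) = 3*(-6) - s = -18 - s)
N(-7)/(-41609) + 49952/11491 = (-18 - 1*(-7))/(-41609) + 49952/11491 = (-18 + 7)*(-1/41609) + 49952*(1/11491) = -11*(-1/41609) + 49952/11491 = 11/41609 + 49952/11491 = 2078579169/478129019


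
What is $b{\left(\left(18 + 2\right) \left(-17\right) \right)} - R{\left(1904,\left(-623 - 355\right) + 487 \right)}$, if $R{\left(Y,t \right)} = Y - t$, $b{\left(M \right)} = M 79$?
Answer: $-29255$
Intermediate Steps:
$b{\left(M \right)} = 79 M$
$b{\left(\left(18 + 2\right) \left(-17\right) \right)} - R{\left(1904,\left(-623 - 355\right) + 487 \right)} = 79 \left(18 + 2\right) \left(-17\right) - \left(1904 - \left(\left(-623 - 355\right) + 487\right)\right) = 79 \cdot 20 \left(-17\right) - \left(1904 - \left(-978 + 487\right)\right) = 79 \left(-340\right) - \left(1904 - -491\right) = -26860 - \left(1904 + 491\right) = -26860 - 2395 = -29255$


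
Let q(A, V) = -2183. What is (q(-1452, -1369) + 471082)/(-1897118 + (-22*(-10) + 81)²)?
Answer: -468899/1806517 ≈ -0.25956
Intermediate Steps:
(q(-1452, -1369) + 471082)/(-1897118 + (-22*(-10) + 81)²) = (-2183 + 471082)/(-1897118 + (-22*(-10) + 81)²) = 468899/(-1897118 + (220 + 81)²) = 468899/(-1897118 + 301²) = 468899/(-1897118 + 90601) = 468899/(-1806517) = 468899*(-1/1806517) = -468899/1806517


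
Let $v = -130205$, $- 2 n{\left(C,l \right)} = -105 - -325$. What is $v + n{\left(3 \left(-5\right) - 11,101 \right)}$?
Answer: $-130315$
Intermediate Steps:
$n{\left(C,l \right)} = -110$ ($n{\left(C,l \right)} = - \frac{-105 - -325}{2} = - \frac{-105 + 325}{2} = \left(- \frac{1}{2}\right) 220 = -110$)
$v + n{\left(3 \left(-5\right) - 11,101 \right)} = -130205 - 110 = -130315$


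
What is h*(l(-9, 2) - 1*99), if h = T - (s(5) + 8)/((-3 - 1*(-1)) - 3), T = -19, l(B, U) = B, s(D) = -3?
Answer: 1944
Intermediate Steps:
h = -18 (h = -19 - (-3 + 8)/((-3 - 1*(-1)) - 3) = -19 - 5/((-3 + 1) - 3) = -19 - 5/(-2 - 3) = -19 - 5/(-5) = -19 - 5*(-1)/5 = -19 - 1*(-1) = -19 + 1 = -18)
h*(l(-9, 2) - 1*99) = -18*(-9 - 1*99) = -18*(-9 - 99) = -18*(-108) = 1944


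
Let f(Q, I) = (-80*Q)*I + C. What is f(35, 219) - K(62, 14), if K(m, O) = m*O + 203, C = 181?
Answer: -614090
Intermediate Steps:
f(Q, I) = 181 - 80*I*Q (f(Q, I) = (-80*Q)*I + 181 = -80*I*Q + 181 = 181 - 80*I*Q)
K(m, O) = 203 + O*m (K(m, O) = O*m + 203 = 203 + O*m)
f(35, 219) - K(62, 14) = (181 - 80*219*35) - (203 + 14*62) = (181 - 613200) - (203 + 868) = -613019 - 1*1071 = -613019 - 1071 = -614090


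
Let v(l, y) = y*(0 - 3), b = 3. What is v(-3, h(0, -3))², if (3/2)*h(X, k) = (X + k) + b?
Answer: 0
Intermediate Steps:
h(X, k) = 2 + 2*X/3 + 2*k/3 (h(X, k) = 2*((X + k) + 3)/3 = 2*(3 + X + k)/3 = 2 + 2*X/3 + 2*k/3)
v(l, y) = -3*y (v(l, y) = y*(-3) = -3*y)
v(-3, h(0, -3))² = (-3*(2 + (⅔)*0 + (⅔)*(-3)))² = (-3*(2 + 0 - 2))² = (-3*0)² = 0² = 0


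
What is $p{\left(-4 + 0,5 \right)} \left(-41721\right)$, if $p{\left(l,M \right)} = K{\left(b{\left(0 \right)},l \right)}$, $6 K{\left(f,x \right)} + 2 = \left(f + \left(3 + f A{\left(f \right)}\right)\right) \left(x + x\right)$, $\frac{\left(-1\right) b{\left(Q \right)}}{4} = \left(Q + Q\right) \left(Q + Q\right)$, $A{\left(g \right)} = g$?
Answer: $180791$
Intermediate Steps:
$b{\left(Q \right)} = - 16 Q^{2}$ ($b{\left(Q \right)} = - 4 \left(Q + Q\right) \left(Q + Q\right) = - 4 \cdot 2 Q 2 Q = - 4 \cdot 4 Q^{2} = - 16 Q^{2}$)
$K{\left(f,x \right)} = - \frac{1}{3} + \frac{x \left(3 + f + f^{2}\right)}{3}$ ($K{\left(f,x \right)} = - \frac{1}{3} + \frac{\left(f + \left(3 + f f\right)\right) \left(x + x\right)}{6} = - \frac{1}{3} + \frac{\left(f + \left(3 + f^{2}\right)\right) 2 x}{6} = - \frac{1}{3} + \frac{\left(3 + f + f^{2}\right) 2 x}{6} = - \frac{1}{3} + \frac{2 x \left(3 + f + f^{2}\right)}{6} = - \frac{1}{3} + \frac{x \left(3 + f + f^{2}\right)}{3}$)
$p{\left(l,M \right)} = - \frac{1}{3} + l$ ($p{\left(l,M \right)} = - \frac{1}{3} + l + \frac{- 16 \cdot 0^{2} l}{3} + \frac{l \left(- 16 \cdot 0^{2}\right)^{2}}{3} = - \frac{1}{3} + l + \frac{\left(-16\right) 0 l}{3} + \frac{l \left(\left(-16\right) 0\right)^{2}}{3} = - \frac{1}{3} + l + \frac{1}{3} \cdot 0 l + \frac{l 0^{2}}{3} = - \frac{1}{3} + l + 0 + \frac{1}{3} l 0 = - \frac{1}{3} + l + 0 + 0 = - \frac{1}{3} + l$)
$p{\left(-4 + 0,5 \right)} \left(-41721\right) = \left(- \frac{1}{3} + \left(-4 + 0\right)\right) \left(-41721\right) = \left(- \frac{1}{3} - 4\right) \left(-41721\right) = \left(- \frac{13}{3}\right) \left(-41721\right) = 180791$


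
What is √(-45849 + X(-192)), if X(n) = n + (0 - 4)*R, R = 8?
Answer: I*√46073 ≈ 214.65*I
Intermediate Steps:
X(n) = -32 + n (X(n) = n + (0 - 4)*8 = n - 4*8 = n - 32 = -32 + n)
√(-45849 + X(-192)) = √(-45849 + (-32 - 192)) = √(-45849 - 224) = √(-46073) = I*√46073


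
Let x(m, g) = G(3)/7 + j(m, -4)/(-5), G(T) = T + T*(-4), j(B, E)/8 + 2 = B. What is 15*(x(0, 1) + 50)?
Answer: 5451/7 ≈ 778.71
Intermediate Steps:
j(B, E) = -16 + 8*B
G(T) = -3*T (G(T) = T - 4*T = -3*T)
x(m, g) = 67/35 - 8*m/5 (x(m, g) = -3*3/7 + (-16 + 8*m)/(-5) = -9*1/7 + (-16 + 8*m)*(-1/5) = -9/7 + (16/5 - 8*m/5) = 67/35 - 8*m/5)
15*(x(0, 1) + 50) = 15*((67/35 - 8/5*0) + 50) = 15*((67/35 + 0) + 50) = 15*(67/35 + 50) = 15*(1817/35) = 5451/7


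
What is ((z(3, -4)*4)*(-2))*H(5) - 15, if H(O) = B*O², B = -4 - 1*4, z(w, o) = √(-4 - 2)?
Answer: -15 + 1600*I*√6 ≈ -15.0 + 3919.2*I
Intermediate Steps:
z(w, o) = I*√6 (z(w, o) = √(-6) = I*√6)
B = -8 (B = -4 - 4 = -8)
H(O) = -8*O²
((z(3, -4)*4)*(-2))*H(5) - 15 = (((I*√6)*4)*(-2))*(-8*5²) - 15 = ((4*I*√6)*(-2))*(-8*25) - 15 = -8*I*√6*(-200) - 15 = 1600*I*√6 - 15 = -15 + 1600*I*√6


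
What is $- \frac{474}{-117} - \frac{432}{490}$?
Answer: $\frac{30286}{9555} \approx 3.1697$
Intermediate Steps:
$- \frac{474}{-117} - \frac{432}{490} = \left(-474\right) \left(- \frac{1}{117}\right) - \frac{216}{245} = \frac{158}{39} - \frac{216}{245} = \frac{30286}{9555}$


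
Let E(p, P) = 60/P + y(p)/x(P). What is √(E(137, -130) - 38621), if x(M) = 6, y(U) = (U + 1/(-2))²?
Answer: I*√96035498/52 ≈ 188.46*I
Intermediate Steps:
y(U) = (-½ + U)² (y(U) = (U - ½)² = (-½ + U)²)
E(p, P) = 60/P + (-1 + 2*p)²/24 (E(p, P) = 60/P + ((-1 + 2*p)²/4)/6 = 60/P + ((-1 + 2*p)²/4)*(⅙) = 60/P + (-1 + 2*p)²/24)
√(E(137, -130) - 38621) = √((60/(-130) + (-1 + 2*137)²/24) - 38621) = √((60*(-1/130) + (-1 + 274)²/24) - 38621) = √((-6/13 + (1/24)*273²) - 38621) = √((-6/13 + (1/24)*74529) - 38621) = √((-6/13 + 24843/8) - 38621) = √(322911/104 - 38621) = √(-3693673/104) = I*√96035498/52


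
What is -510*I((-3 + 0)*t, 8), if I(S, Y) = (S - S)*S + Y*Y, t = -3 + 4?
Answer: -32640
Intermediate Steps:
t = 1
I(S, Y) = Y² (I(S, Y) = 0*S + Y² = 0 + Y² = Y²)
-510*I((-3 + 0)*t, 8) = -510*8² = -510*64 = -32640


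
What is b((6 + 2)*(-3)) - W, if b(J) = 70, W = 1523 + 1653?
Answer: -3106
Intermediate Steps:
W = 3176
b((6 + 2)*(-3)) - W = 70 - 1*3176 = 70 - 3176 = -3106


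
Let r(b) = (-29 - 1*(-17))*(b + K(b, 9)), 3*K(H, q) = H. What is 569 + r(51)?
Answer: -247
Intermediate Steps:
K(H, q) = H/3
r(b) = -16*b (r(b) = (-29 - 1*(-17))*(b + b/3) = (-29 + 17)*(4*b/3) = -16*b)
569 + r(51) = 569 - 16*51 = 569 - 816 = -247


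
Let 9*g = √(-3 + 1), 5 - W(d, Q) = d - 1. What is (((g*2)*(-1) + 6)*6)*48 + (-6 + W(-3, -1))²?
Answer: 1737 - 64*I*√2 ≈ 1737.0 - 90.51*I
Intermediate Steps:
W(d, Q) = 6 - d (W(d, Q) = 5 - (d - 1) = 5 - (-1 + d) = 5 + (1 - d) = 6 - d)
g = I*√2/9 (g = √(-3 + 1)/9 = √(-2)/9 = (I*√2)/9 = I*√2/9 ≈ 0.15713*I)
(((g*2)*(-1) + 6)*6)*48 + (-6 + W(-3, -1))² = ((((I*√2/9)*2)*(-1) + 6)*6)*48 + (-6 + (6 - 1*(-3)))² = (((2*I*√2/9)*(-1) + 6)*6)*48 + (-6 + (6 + 3))² = ((-2*I*√2/9 + 6)*6)*48 + (-6 + 9)² = ((6 - 2*I*√2/9)*6)*48 + 3² = (36 - 4*I*√2/3)*48 + 9 = (1728 - 64*I*√2) + 9 = 1737 - 64*I*√2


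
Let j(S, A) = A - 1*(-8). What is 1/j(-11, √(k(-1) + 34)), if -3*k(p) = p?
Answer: 24/89 - √309/89 ≈ 0.072153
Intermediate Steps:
k(p) = -p/3
j(S, A) = 8 + A (j(S, A) = A + 8 = 8 + A)
1/j(-11, √(k(-1) + 34)) = 1/(8 + √(-⅓*(-1) + 34)) = 1/(8 + √(⅓ + 34)) = 1/(8 + √(103/3)) = 1/(8 + √309/3)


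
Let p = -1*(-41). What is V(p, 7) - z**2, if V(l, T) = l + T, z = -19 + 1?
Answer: -276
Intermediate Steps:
p = 41
z = -18
V(l, T) = T + l
V(p, 7) - z**2 = (7 + 41) - 1*(-18)**2 = 48 - 1*324 = 48 - 324 = -276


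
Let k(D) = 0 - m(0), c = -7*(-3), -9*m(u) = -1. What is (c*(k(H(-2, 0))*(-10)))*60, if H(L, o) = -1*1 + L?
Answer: 1400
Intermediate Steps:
m(u) = ⅑ (m(u) = -⅑*(-1) = ⅑)
H(L, o) = -1 + L
c = 21
k(D) = -⅑ (k(D) = 0 - 1*⅑ = 0 - ⅑ = -⅑)
(c*(k(H(-2, 0))*(-10)))*60 = (21*(-⅑*(-10)))*60 = (21*(10/9))*60 = (70/3)*60 = 1400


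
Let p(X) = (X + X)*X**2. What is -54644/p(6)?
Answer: -13661/108 ≈ -126.49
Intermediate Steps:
p(X) = 2*X**3 (p(X) = (2*X)*X**2 = 2*X**3)
-54644/p(6) = -54644/(2*6**3) = -54644/(2*216) = -54644/432 = -54644*1/432 = -13661/108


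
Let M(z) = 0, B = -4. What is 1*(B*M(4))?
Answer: 0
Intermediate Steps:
1*(B*M(4)) = 1*(-4*0) = 1*0 = 0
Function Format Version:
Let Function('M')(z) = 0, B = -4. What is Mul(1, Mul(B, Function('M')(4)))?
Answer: 0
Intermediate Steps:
Mul(1, Mul(B, Function('M')(4))) = Mul(1, Mul(-4, 0)) = Mul(1, 0) = 0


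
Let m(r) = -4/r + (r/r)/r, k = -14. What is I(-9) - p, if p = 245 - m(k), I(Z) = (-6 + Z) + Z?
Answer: -3763/14 ≈ -268.79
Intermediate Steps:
I(Z) = -6 + 2*Z
m(r) = -3/r (m(r) = -4/r + 1/r = -3/r)
p = 3427/14 (p = 245 - (-3)/(-14) = 245 - (-3)*(-1)/14 = 245 - 1*3/14 = 245 - 3/14 = 3427/14 ≈ 244.79)
I(-9) - p = (-6 + 2*(-9)) - 1*3427/14 = (-6 - 18) - 3427/14 = -24 - 3427/14 = -3763/14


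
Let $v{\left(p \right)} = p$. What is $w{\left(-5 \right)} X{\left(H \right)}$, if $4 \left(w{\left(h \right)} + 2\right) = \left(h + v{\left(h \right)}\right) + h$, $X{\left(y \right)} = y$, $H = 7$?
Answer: $- \frac{161}{4} \approx -40.25$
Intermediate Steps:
$w{\left(h \right)} = -2 + \frac{3 h}{4}$ ($w{\left(h \right)} = -2 + \frac{\left(h + h\right) + h}{4} = -2 + \frac{2 h + h}{4} = -2 + \frac{3 h}{4}$)
$w{\left(-5 \right)} X{\left(H \right)} = \left(-2 + \frac{3}{4} \left(-5\right)\right) 7 = \left(-2 - \frac{15}{4}\right) 7 = \left(- \frac{23}{4}\right) 7 = - \frac{161}{4}$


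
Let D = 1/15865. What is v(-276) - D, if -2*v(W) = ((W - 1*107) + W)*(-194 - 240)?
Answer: -2268742596/15865 ≈ -1.4300e+5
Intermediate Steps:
D = 1/15865 ≈ 6.3032e-5
v(W) = -23219 + 434*W (v(W) = -((W - 1*107) + W)*(-194 - 240)/2 = -((W - 107) + W)*(-434)/2 = -((-107 + W) + W)*(-434)/2 = -(-107 + 2*W)*(-434)/2 = -(46438 - 868*W)/2 = -23219 + 434*W)
v(-276) - D = (-23219 + 434*(-276)) - 1*1/15865 = (-23219 - 119784) - 1/15865 = -143003 - 1/15865 = -2268742596/15865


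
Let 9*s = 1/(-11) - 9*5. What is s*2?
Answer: -992/99 ≈ -10.020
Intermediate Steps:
s = -496/99 (s = (1/(-11) - 9*5)/9 = (-1/11 - 45)/9 = (1/9)*(-496/11) = -496/99 ≈ -5.0101)
s*2 = -496/99*2 = -992/99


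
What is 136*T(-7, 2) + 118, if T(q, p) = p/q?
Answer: 554/7 ≈ 79.143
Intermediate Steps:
136*T(-7, 2) + 118 = 136*(2/(-7)) + 118 = 136*(2*(-⅐)) + 118 = 136*(-2/7) + 118 = -272/7 + 118 = 554/7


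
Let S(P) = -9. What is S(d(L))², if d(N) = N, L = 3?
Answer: 81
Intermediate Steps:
S(d(L))² = (-9)² = 81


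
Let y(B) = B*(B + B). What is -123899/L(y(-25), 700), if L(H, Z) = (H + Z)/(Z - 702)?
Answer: 123899/975 ≈ 127.08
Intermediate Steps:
y(B) = 2*B**2 (y(B) = B*(2*B) = 2*B**2)
L(H, Z) = (H + Z)/(-702 + Z)
-123899/L(y(-25), 700) = -123899*(-702 + 700)/(2*(-25)**2 + 700) = -123899*(-2/(2*625 + 700)) = -123899*(-2/(1250 + 700)) = -123899/((-1/2*1950)) = -123899/(-975) = -123899*(-1/975) = 123899/975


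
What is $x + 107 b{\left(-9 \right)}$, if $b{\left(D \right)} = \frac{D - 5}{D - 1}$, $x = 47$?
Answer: $\frac{984}{5} \approx 196.8$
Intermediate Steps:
$b{\left(D \right)} = \frac{-5 + D}{-1 + D}$
$x + 107 b{\left(-9 \right)} = 47 + 107 \frac{-5 - 9}{-1 - 9} = 47 + 107 \frac{1}{-10} \left(-14\right) = 47 + 107 \left(\left(- \frac{1}{10}\right) \left(-14\right)\right) = 47 + 107 \cdot \frac{7}{5} = 47 + \frac{749}{5} = \frac{984}{5}$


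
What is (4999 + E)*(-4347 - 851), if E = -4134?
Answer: -4496270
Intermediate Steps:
(4999 + E)*(-4347 - 851) = (4999 - 4134)*(-4347 - 851) = 865*(-5198) = -4496270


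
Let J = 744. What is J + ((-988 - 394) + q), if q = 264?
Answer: -374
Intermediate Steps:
J + ((-988 - 394) + q) = 744 + ((-988 - 394) + 264) = 744 + (-1382 + 264) = 744 - 1118 = -374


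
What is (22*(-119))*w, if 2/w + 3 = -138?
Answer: 5236/141 ≈ 37.135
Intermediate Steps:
w = -2/141 (w = 2/(-3 - 138) = 2/(-141) = 2*(-1/141) = -2/141 ≈ -0.014184)
(22*(-119))*w = (22*(-119))*(-2/141) = -2618*(-2/141) = 5236/141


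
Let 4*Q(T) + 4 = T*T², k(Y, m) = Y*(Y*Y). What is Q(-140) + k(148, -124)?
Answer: 2555791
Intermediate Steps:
k(Y, m) = Y³ (k(Y, m) = Y*Y² = Y³)
Q(T) = -1 + T³/4 (Q(T) = -1 + (T*T²)/4 = -1 + T³/4)
Q(-140) + k(148, -124) = (-1 + (¼)*(-140)³) + 148³ = (-1 + (¼)*(-2744000)) + 3241792 = (-1 - 686000) + 3241792 = -686001 + 3241792 = 2555791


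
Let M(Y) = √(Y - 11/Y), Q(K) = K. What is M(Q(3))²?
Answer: -⅔ ≈ -0.66667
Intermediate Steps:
M(Q(3))² = (√(3 - 11/3))² = (√(-⅔))² = (I*√6/3)² = -⅔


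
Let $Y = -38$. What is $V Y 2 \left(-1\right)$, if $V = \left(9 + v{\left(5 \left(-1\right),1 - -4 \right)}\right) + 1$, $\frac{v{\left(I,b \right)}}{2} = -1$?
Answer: $608$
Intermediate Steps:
$v{\left(I,b \right)} = -2$ ($v{\left(I,b \right)} = 2 \left(-1\right) = -2$)
$V = 8$ ($V = \left(9 - 2\right) + 1 = 7 + 1 = 8$)
$V Y 2 \left(-1\right) = 8 \left(-38\right) 2 \left(-1\right) = \left(-304\right) \left(-2\right) = 608$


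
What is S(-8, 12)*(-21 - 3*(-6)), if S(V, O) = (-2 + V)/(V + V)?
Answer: -15/8 ≈ -1.8750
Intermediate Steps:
S(V, O) = (-2 + V)/(2*V) (S(V, O) = (-2 + V)/((2*V)) = (-2 + V)*(1/(2*V)) = (-2 + V)/(2*V))
S(-8, 12)*(-21 - 3*(-6)) = ((½)*(-2 - 8)/(-8))*(-21 - 3*(-6)) = ((½)*(-⅛)*(-10))*(-21 + 18) = (5/8)*(-3) = -15/8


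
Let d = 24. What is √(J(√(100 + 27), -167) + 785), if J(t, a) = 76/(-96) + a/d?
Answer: √3109/2 ≈ 27.879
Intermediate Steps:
J(t, a) = -19/24 + a/24 (J(t, a) = 76/(-96) + a/24 = 76*(-1/96) + a*(1/24) = -19/24 + a/24)
√(J(√(100 + 27), -167) + 785) = √((-19/24 + (1/24)*(-167)) + 785) = √((-19/24 - 167/24) + 785) = √(-31/4 + 785) = √(3109/4) = √3109/2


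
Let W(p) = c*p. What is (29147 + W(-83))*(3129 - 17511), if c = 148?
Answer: -242523666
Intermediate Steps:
W(p) = 148*p
(29147 + W(-83))*(3129 - 17511) = (29147 + 148*(-83))*(3129 - 17511) = (29147 - 12284)*(-14382) = 16863*(-14382) = -242523666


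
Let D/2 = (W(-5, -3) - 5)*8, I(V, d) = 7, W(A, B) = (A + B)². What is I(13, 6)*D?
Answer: 6608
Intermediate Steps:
D = 944 (D = 2*(((-5 - 3)² - 5)*8) = 2*(((-8)² - 5)*8) = 2*((64 - 5)*8) = 2*(59*8) = 2*472 = 944)
I(13, 6)*D = 7*944 = 6608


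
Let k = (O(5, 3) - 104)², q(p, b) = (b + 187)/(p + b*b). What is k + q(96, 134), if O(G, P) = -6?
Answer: 218429521/18052 ≈ 12100.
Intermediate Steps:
q(p, b) = (187 + b)/(p + b²)
k = 12100 (k = (-6 - 104)² = (-110)² = 12100)
k + q(96, 134) = 12100 + (187 + 134)/(96 + 134²) = 12100 + 321/(96 + 17956) = 12100 + 321/18052 = 218429521/18052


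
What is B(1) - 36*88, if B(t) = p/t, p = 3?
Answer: -3165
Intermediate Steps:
B(t) = 3/t
B(1) - 36*88 = 3/1 - 36*88 = 3*1 - 3168 = 3 - 3168 = -3165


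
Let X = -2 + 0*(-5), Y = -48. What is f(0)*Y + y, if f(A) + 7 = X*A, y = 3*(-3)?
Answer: 327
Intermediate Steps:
y = -9
X = -2 (X = -2 + 0 = -2)
f(A) = -7 - 2*A
f(0)*Y + y = (-7 - 2*0)*(-48) - 9 = (-7 + 0)*(-48) - 9 = -7*(-48) - 9 = 336 - 9 = 327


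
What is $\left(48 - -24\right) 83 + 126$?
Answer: $6102$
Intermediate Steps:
$\left(48 - -24\right) 83 + 126 = \left(48 + 24\right) 83 + 126 = 72 \cdot 83 + 126 = 5976 + 126 = 6102$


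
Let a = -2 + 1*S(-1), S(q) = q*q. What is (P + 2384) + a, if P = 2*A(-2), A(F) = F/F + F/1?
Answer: 2381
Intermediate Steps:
S(q) = q²
A(F) = 1 + F (A(F) = 1 + F*1 = 1 + F)
a = -1 (a = -2 + 1*(-1)² = -2 + 1*1 = -2 + 1 = -1)
P = -2 (P = 2*(1 - 2) = 2*(-1) = -2)
(P + 2384) + a = (-2 + 2384) - 1 = 2382 - 1 = 2381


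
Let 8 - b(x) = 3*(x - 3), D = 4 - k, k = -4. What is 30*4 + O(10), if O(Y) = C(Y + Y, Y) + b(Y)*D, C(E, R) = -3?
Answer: 13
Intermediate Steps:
D = 8 (D = 4 - 1*(-4) = 4 + 4 = 8)
b(x) = 17 - 3*x (b(x) = 8 - 3*(x - 3) = 8 - 3*(-3 + x) = 8 - (-9 + 3*x) = 8 + (9 - 3*x) = 17 - 3*x)
O(Y) = 133 - 24*Y (O(Y) = -3 + (17 - 3*Y)*8 = -3 + (136 - 24*Y) = 133 - 24*Y)
30*4 + O(10) = 30*4 + (133 - 24*10) = 120 + (133 - 240) = 120 - 107 = 13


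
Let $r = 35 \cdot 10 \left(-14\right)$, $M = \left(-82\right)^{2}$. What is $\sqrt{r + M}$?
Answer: $4 \sqrt{114} \approx 42.708$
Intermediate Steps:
$M = 6724$
$r = -4900$ ($r = 350 \left(-14\right) = -4900$)
$\sqrt{r + M} = \sqrt{-4900 + 6724} = \sqrt{1824} = 4 \sqrt{114}$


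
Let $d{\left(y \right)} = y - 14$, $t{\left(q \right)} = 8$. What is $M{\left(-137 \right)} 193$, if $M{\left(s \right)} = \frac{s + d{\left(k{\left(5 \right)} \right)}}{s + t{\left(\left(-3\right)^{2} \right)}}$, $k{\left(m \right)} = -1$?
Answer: $\frac{29336}{129} \approx 227.41$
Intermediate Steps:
$d{\left(y \right)} = -14 + y$
$M{\left(s \right)} = \frac{-15 + s}{8 + s}$ ($M{\left(s \right)} = \frac{s - 15}{s + 8} = \frac{s - 15}{8 + s} = \frac{-15 + s}{8 + s}$)
$M{\left(-137 \right)} 193 = \frac{-15 - 137}{8 - 137} \cdot 193 = \frac{1}{-129} \left(-152\right) 193 = \left(- \frac{1}{129}\right) \left(-152\right) 193 = \frac{152}{129} \cdot 193 = \frac{29336}{129}$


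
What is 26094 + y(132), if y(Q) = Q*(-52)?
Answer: 19230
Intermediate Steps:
y(Q) = -52*Q
26094 + y(132) = 26094 - 52*132 = 26094 - 6864 = 19230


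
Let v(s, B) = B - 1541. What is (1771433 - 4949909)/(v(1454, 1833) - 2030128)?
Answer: 264873/169153 ≈ 1.5659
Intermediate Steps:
v(s, B) = -1541 + B
(1771433 - 4949909)/(v(1454, 1833) - 2030128) = (1771433 - 4949909)/((-1541 + 1833) - 2030128) = -3178476/(292 - 2030128) = -3178476/(-2029836) = -3178476*(-1/2029836) = 264873/169153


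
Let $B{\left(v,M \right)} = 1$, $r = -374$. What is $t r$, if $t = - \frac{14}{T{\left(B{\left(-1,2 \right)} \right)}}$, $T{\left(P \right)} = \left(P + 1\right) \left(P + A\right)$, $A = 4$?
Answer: $\frac{2618}{5} \approx 523.6$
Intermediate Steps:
$T{\left(P \right)} = \left(1 + P\right) \left(4 + P\right)$ ($T{\left(P \right)} = \left(P + 1\right) \left(P + 4\right) = \left(1 + P\right) \left(4 + P\right)$)
$t = - \frac{7}{5}$ ($t = - \frac{14}{4 + 1^{2} + 5 \cdot 1} = - \frac{14}{4 + 1 + 5} = - \frac{14}{10} = \left(-14\right) \frac{1}{10} = - \frac{7}{5} \approx -1.4$)
$t r = \left(- \frac{7}{5}\right) \left(-374\right) = \frac{2618}{5}$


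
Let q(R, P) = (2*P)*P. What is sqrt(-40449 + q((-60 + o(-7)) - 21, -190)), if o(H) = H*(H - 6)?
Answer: sqrt(31751) ≈ 178.19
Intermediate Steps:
o(H) = H*(-6 + H)
q(R, P) = 2*P**2
sqrt(-40449 + q((-60 + o(-7)) - 21, -190)) = sqrt(-40449 + 2*(-190)**2) = sqrt(-40449 + 2*36100) = sqrt(-40449 + 72200) = sqrt(31751)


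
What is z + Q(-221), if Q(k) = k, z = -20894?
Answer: -21115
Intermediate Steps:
z + Q(-221) = -20894 - 221 = -21115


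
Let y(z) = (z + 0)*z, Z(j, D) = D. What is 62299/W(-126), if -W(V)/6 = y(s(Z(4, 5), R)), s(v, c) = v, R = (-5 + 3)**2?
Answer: -62299/150 ≈ -415.33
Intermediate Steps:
R = 4 (R = (-2)**2 = 4)
y(z) = z**2 (y(z) = z*z = z**2)
W(V) = -150 (W(V) = -6*5**2 = -6*25 = -150)
62299/W(-126) = 62299/(-150) = 62299*(-1/150) = -62299/150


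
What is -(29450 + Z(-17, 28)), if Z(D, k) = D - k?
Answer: -29405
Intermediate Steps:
-(29450 + Z(-17, 28)) = -(29450 + (-17 - 1*28)) = -(29450 + (-17 - 28)) = -(29450 - 45) = -1*29405 = -29405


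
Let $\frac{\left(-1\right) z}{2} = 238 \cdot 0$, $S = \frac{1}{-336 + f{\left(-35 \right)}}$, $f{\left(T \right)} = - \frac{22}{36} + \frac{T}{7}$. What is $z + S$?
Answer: $- \frac{18}{6149} \approx -0.0029273$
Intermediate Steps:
$f{\left(T \right)} = - \frac{11}{18} + \frac{T}{7}$ ($f{\left(T \right)} = \left(-22\right) \frac{1}{36} + T \frac{1}{7} = - \frac{11}{18} + \frac{T}{7}$)
$S = - \frac{18}{6149}$ ($S = \frac{1}{-336 + \left(- \frac{11}{18} + \frac{1}{7} \left(-35\right)\right)} = \frac{1}{-336 - \frac{101}{18}} = \frac{1}{- \frac{6149}{18}} = - \frac{18}{6149} \approx -0.0029273$)
$z = 0$ ($z = - 2 \cdot 238 \cdot 0 = \left(-2\right) 0 = 0$)
$z + S = 0 - \frac{18}{6149} = - \frac{18}{6149}$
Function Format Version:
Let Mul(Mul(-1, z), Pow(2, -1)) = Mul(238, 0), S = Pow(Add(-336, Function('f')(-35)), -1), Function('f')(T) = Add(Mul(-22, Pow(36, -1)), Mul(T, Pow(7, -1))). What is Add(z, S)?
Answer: Rational(-18, 6149) ≈ -0.0029273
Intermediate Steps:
Function('f')(T) = Add(Rational(-11, 18), Mul(Rational(1, 7), T)) (Function('f')(T) = Add(Mul(-22, Rational(1, 36)), Mul(T, Rational(1, 7))) = Add(Rational(-11, 18), Mul(Rational(1, 7), T)))
S = Rational(-18, 6149) (S = Pow(Add(-336, Add(Rational(-11, 18), Mul(Rational(1, 7), -35))), -1) = Pow(Add(-336, Add(Rational(-11, 18), -5)), -1) = Pow(Add(-336, Rational(-101, 18)), -1) = Pow(Rational(-6149, 18), -1) = Rational(-18, 6149) ≈ -0.0029273)
z = 0 (z = Mul(-2, Mul(238, 0)) = Mul(-2, 0) = 0)
Add(z, S) = Add(0, Rational(-18, 6149)) = Rational(-18, 6149)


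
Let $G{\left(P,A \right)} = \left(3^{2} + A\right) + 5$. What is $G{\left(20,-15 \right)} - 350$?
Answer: $-351$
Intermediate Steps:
$G{\left(P,A \right)} = 14 + A$ ($G{\left(P,A \right)} = \left(9 + A\right) + 5 = 14 + A$)
$G{\left(20,-15 \right)} - 350 = \left(14 - 15\right) - 350 = -1 - 350 = -351$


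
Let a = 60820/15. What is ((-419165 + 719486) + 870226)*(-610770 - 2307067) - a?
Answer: -10246396052681/3 ≈ -3.4155e+12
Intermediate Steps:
a = 12164/3 (a = (1/15)*60820 = 12164/3 ≈ 4054.7)
((-419165 + 719486) + 870226)*(-610770 - 2307067) - a = ((-419165 + 719486) + 870226)*(-610770 - 2307067) - 1*12164/3 = (300321 + 870226)*(-2917837) - 12164/3 = 1170547*(-2917837) - 12164/3 = -3415465346839 - 12164/3 = -10246396052681/3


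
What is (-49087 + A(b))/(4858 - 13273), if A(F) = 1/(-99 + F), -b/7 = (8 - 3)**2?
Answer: 791167/135630 ≈ 5.8333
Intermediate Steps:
b = -175 (b = -7*(8 - 3)**2 = -7*5**2 = -7*25 = -175)
(-49087 + A(b))/(4858 - 13273) = (-49087 + 1/(-99 - 175))/(4858 - 13273) = (-49087 + 1/(-274))/(-8415) = (-49087 - 1/274)*(-1/8415) = -13449839/274*(-1/8415) = 791167/135630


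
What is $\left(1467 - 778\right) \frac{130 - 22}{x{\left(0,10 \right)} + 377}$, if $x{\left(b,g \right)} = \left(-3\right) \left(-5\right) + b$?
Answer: $\frac{18603}{98} \approx 189.83$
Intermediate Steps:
$x{\left(b,g \right)} = 15 + b$
$\left(1467 - 778\right) \frac{130 - 22}{x{\left(0,10 \right)} + 377} = \left(1467 - 778\right) \frac{130 - 22}{\left(15 + 0\right) + 377} = 689 \frac{108}{15 + 377} = 689 \cdot \frac{108}{392} = 689 \cdot 108 \cdot \frac{1}{392} = 689 \cdot \frac{27}{98} = \frac{18603}{98}$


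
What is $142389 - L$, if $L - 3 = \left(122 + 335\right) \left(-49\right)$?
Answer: $164779$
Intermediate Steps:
$L = -22390$ ($L = 3 + \left(122 + 335\right) \left(-49\right) = 3 + 457 \left(-49\right) = 3 - 22393 = -22390$)
$142389 - L = 142389 - -22390 = 142389 + 22390 = 164779$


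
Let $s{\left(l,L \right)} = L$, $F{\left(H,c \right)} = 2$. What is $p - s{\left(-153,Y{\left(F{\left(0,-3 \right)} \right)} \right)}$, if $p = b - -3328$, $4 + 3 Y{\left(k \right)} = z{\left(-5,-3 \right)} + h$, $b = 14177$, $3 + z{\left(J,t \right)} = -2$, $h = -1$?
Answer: $\frac{52525}{3} \approx 17508.0$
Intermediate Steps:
$z{\left(J,t \right)} = -5$ ($z{\left(J,t \right)} = -3 - 2 = -5$)
$Y{\left(k \right)} = - \frac{10}{3}$ ($Y{\left(k \right)} = - \frac{4}{3} + \frac{-5 - 1}{3} = - \frac{4}{3} + \frac{1}{3} \left(-6\right) = - \frac{4}{3} - 2 = - \frac{10}{3}$)
$p = 17505$ ($p = 14177 - -3328 = 14177 + 3328 = 17505$)
$p - s{\left(-153,Y{\left(F{\left(0,-3 \right)} \right)} \right)} = 17505 - - \frac{10}{3} = 17505 + \frac{10}{3} = \frac{52525}{3}$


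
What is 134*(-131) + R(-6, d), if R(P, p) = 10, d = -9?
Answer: -17544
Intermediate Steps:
134*(-131) + R(-6, d) = 134*(-131) + 10 = -17554 + 10 = -17544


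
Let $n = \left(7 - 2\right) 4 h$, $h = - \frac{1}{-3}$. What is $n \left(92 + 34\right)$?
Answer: $840$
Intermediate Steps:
$h = \frac{1}{3}$ ($h = \left(-1\right) \left(- \frac{1}{3}\right) = \frac{1}{3} \approx 0.33333$)
$n = \frac{20}{3}$ ($n = \left(7 - 2\right) 4 \cdot \frac{1}{3} = 5 \cdot \frac{4}{3} = \frac{20}{3} \approx 6.6667$)
$n \left(92 + 34\right) = \frac{20 \left(92 + 34\right)}{3} = \frac{20}{3} \cdot 126 = 840$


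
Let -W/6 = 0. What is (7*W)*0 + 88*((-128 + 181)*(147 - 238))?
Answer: -424424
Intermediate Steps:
W = 0 (W = -6*0 = 0)
(7*W)*0 + 88*((-128 + 181)*(147 - 238)) = (7*0)*0 + 88*((-128 + 181)*(147 - 238)) = 0*0 + 88*(53*(-91)) = 0 + 88*(-4823) = 0 - 424424 = -424424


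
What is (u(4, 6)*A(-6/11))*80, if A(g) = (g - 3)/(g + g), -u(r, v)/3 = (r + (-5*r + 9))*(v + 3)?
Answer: 49140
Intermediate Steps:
u(r, v) = -3*(3 + v)*(9 - 4*r) (u(r, v) = -3*(r + (-5*r + 9))*(v + 3) = -3*(r + (9 - 5*r))*(3 + v) = -3*(9 - 4*r)*(3 + v) = -3*(3 + v)*(9 - 4*r))
A(g) = (-3 + g)/(2*g) (A(g) = (-3 + g)/((2*g)) = (-3 + g)*(1/(2*g)) = (-3 + g)/(2*g))
(u(4, 6)*A(-6/11))*80 = ((-81 - 27*6 + 36*4 + 12*4*6)*((-3 - 6/11)/(2*((-6/11)))))*80 = ((-81 - 162 + 144 + 288)*((-3 - 6*1/11)/(2*((-6*1/11)))))*80 = (189*((-3 - 6/11)/(2*(-6/11))))*80 = (189*((½)*(-11/6)*(-39/11)))*80 = (189*(13/4))*80 = (2457/4)*80 = 49140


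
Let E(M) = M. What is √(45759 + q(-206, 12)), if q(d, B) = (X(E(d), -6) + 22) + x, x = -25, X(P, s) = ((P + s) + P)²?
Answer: 8*√3445 ≈ 469.55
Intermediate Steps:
X(P, s) = (s + 2*P)²
q(d, B) = -3 + (-6 + 2*d)² (q(d, B) = ((-6 + 2*d)² + 22) - 25 = (22 + (-6 + 2*d)²) - 25 = -3 + (-6 + 2*d)²)
√(45759 + q(-206, 12)) = √(45759 + (-3 + 4*(-3 - 206)²)) = √(45759 + (-3 + 4*(-209)²)) = √(45759 + (-3 + 4*43681)) = √(45759 + (-3 + 174724)) = √(45759 + 174721) = √220480 = 8*√3445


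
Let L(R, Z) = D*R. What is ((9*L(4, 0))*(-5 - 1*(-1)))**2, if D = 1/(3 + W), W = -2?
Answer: 20736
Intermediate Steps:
D = 1 (D = 1/(3 - 2) = 1/1 = 1)
L(R, Z) = R (L(R, Z) = 1*R = R)
((9*L(4, 0))*(-5 - 1*(-1)))**2 = ((9*4)*(-5 - 1*(-1)))**2 = (36*(-5 + 1))**2 = (36*(-4))**2 = (-144)**2 = 20736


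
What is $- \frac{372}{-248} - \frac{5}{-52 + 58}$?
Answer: $\frac{2}{3} \approx 0.66667$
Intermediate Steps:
$- \frac{372}{-248} - \frac{5}{-52 + 58} = \left(-372\right) \left(- \frac{1}{248}\right) - \frac{5}{6} = \frac{3}{2} - 5 \cdot \frac{1}{6} = \frac{3}{2} - \frac{5}{6} = \frac{2}{3}$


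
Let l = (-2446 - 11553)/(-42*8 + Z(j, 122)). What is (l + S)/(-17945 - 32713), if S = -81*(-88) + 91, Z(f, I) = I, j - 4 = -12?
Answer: -1558865/10840812 ≈ -0.14380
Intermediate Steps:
j = -8 (j = 4 - 12 = -8)
S = 7219 (S = 7128 + 91 = 7219)
l = 13999/214 (l = (-2446 - 11553)/(-42*8 + 122) = -13999/(-336 + 122) = -13999/(-214) = -13999*(-1/214) = 13999/214 ≈ 65.416)
(l + S)/(-17945 - 32713) = (13999/214 + 7219)/(-17945 - 32713) = (1558865/214)/(-50658) = (1558865/214)*(-1/50658) = -1558865/10840812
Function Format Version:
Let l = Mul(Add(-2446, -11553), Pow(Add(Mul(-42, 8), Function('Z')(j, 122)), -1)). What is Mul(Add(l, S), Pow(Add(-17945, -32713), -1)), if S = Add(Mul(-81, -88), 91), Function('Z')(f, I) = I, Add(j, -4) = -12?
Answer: Rational(-1558865, 10840812) ≈ -0.14380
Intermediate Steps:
j = -8 (j = Add(4, -12) = -8)
S = 7219 (S = Add(7128, 91) = 7219)
l = Rational(13999, 214) (l = Mul(Add(-2446, -11553), Pow(Add(Mul(-42, 8), 122), -1)) = Mul(-13999, Pow(Add(-336, 122), -1)) = Mul(-13999, Pow(-214, -1)) = Mul(-13999, Rational(-1, 214)) = Rational(13999, 214) ≈ 65.416)
Mul(Add(l, S), Pow(Add(-17945, -32713), -1)) = Mul(Add(Rational(13999, 214), 7219), Pow(Add(-17945, -32713), -1)) = Mul(Rational(1558865, 214), Pow(-50658, -1)) = Mul(Rational(1558865, 214), Rational(-1, 50658)) = Rational(-1558865, 10840812)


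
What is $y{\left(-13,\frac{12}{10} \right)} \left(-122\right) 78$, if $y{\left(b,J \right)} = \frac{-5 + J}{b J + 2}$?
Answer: $- \frac{45201}{17} \approx -2658.9$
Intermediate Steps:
$y{\left(b,J \right)} = \frac{-5 + J}{2 + J b}$ ($y{\left(b,J \right)} = \frac{-5 + J}{J b + 2} = \frac{-5 + J}{2 + J b}$)
$y{\left(-13,\frac{12}{10} \right)} \left(-122\right) 78 = \frac{-5 + \frac{12}{10}}{2 + \frac{12}{10} \left(-13\right)} \left(-122\right) 78 = \frac{-5 + 12 \cdot \frac{1}{10}}{2 + 12 \cdot \frac{1}{10} \left(-13\right)} \left(-122\right) 78 = \frac{-5 + \frac{6}{5}}{2 + \frac{6}{5} \left(-13\right)} \left(-122\right) 78 = \frac{1}{2 - \frac{78}{5}} \left(- \frac{19}{5}\right) \left(-122\right) 78 = \frac{1}{- \frac{68}{5}} \left(- \frac{19}{5}\right) \left(-122\right) 78 = \left(- \frac{5}{68}\right) \left(- \frac{19}{5}\right) \left(-122\right) 78 = \frac{19}{68} \left(-122\right) 78 = \left(- \frac{1159}{34}\right) 78 = - \frac{45201}{17}$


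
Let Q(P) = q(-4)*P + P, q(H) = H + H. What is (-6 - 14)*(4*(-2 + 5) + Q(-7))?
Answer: -1220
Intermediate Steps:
q(H) = 2*H
Q(P) = -7*P (Q(P) = (2*(-4))*P + P = -8*P + P = -7*P)
(-6 - 14)*(4*(-2 + 5) + Q(-7)) = (-6 - 14)*(4*(-2 + 5) - 7*(-7)) = -20*(4*3 + 49) = -20*(12 + 49) = -20*61 = -1220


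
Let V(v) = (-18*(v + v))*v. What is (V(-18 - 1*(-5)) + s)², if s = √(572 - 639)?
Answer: (6084 - I*√67)² ≈ 3.7015e+7 - 9.96e+4*I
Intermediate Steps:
V(v) = -36*v² (V(v) = (-36*v)*v = -36*v²)
s = I*√67 (s = √(-67) = I*√67 ≈ 8.1853*I)
(V(-18 - 1*(-5)) + s)² = (-36*(-18 - 1*(-5))² + I*√67)² = (-36*(-18 + 5)² + I*√67)² = (-36*(-13)² + I*√67)² = (-36*169 + I*√67)² = (-6084 + I*√67)²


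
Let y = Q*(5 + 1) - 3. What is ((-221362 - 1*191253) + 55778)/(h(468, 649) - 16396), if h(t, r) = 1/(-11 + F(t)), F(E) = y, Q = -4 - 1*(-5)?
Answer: 2854696/131169 ≈ 21.763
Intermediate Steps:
Q = 1 (Q = -4 + 5 = 1)
y = 3 (y = 1*(5 + 1) - 3 = 1*6 - 3 = 6 - 3 = 3)
F(E) = 3
h(t, r) = -⅛ (h(t, r) = 1/(-11 + 3) = 1/(-8) = -⅛)
((-221362 - 1*191253) + 55778)/(h(468, 649) - 16396) = ((-221362 - 1*191253) + 55778)/(-⅛ - 16396) = ((-221362 - 191253) + 55778)/(-131169/8) = (-412615 + 55778)*(-8/131169) = -356837*(-8/131169) = 2854696/131169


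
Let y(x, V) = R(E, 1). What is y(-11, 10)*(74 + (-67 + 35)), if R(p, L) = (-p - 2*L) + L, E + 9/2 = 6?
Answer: -105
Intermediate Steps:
E = 3/2 (E = -9/2 + 6 = 3/2 ≈ 1.5000)
R(p, L) = -L - p
y(x, V) = -5/2 (y(x, V) = -1*1 - 1*3/2 = -1 - 3/2 = -5/2)
y(-11, 10)*(74 + (-67 + 35)) = -5*(74 + (-67 + 35))/2 = -5*(74 - 32)/2 = -5/2*42 = -105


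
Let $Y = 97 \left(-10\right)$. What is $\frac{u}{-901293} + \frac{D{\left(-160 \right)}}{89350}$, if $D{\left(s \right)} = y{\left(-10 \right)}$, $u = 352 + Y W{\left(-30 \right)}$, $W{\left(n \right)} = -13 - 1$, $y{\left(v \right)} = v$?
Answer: $- \frac{41794571}{2684350985} \approx -0.01557$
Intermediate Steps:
$Y = -970$
$W{\left(n \right)} = -14$
$u = 13932$ ($u = 352 - -13580 = 352 + 13580 = 13932$)
$D{\left(s \right)} = -10$
$\frac{u}{-901293} + \frac{D{\left(-160 \right)}}{89350} = \frac{13932}{-901293} - \frac{10}{89350} = 13932 \left(- \frac{1}{901293}\right) - \frac{1}{8935} = - \frac{4644}{300431} - \frac{1}{8935} = - \frac{41794571}{2684350985}$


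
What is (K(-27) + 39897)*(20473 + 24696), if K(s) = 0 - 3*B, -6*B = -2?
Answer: 1802062424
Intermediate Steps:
B = 1/3 (B = -1/6*(-2) = 1/3 ≈ 0.33333)
K(s) = -1 (K(s) = 0 - 3*1/3 = 0 - 1 = -1)
(K(-27) + 39897)*(20473 + 24696) = (-1 + 39897)*(20473 + 24696) = 39896*45169 = 1802062424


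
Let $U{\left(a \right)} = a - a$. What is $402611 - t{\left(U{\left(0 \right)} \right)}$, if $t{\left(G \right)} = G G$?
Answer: $402611$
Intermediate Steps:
$U{\left(a \right)} = 0$
$t{\left(G \right)} = G^{2}$
$402611 - t{\left(U{\left(0 \right)} \right)} = 402611 - 0^{2} = 402611 - 0 = 402611 + 0 = 402611$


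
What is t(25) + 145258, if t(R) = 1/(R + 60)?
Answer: 12346931/85 ≈ 1.4526e+5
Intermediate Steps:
t(R) = 1/(60 + R)
t(25) + 145258 = 1/(60 + 25) + 145258 = 1/85 + 145258 = 12346931/85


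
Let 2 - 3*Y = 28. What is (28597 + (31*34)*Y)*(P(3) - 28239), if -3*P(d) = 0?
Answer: -549596831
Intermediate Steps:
Y = -26/3 (Y = 2/3 - 1/3*28 = 2/3 - 28/3 = -26/3 ≈ -8.6667)
P(d) = 0 (P(d) = -1/3*0 = 0)
(28597 + (31*34)*Y)*(P(3) - 28239) = (28597 + (31*34)*(-26/3))*(0 - 28239) = (28597 + 1054*(-26/3))*(-28239) = (28597 - 27404/3)*(-28239) = (58387/3)*(-28239) = -549596831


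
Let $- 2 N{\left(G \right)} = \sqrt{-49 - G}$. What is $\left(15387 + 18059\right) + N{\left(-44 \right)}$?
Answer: $33446 - \frac{i \sqrt{5}}{2} \approx 33446.0 - 1.118 i$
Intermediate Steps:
$N{\left(G \right)} = - \frac{\sqrt{-49 - G}}{2}$
$\left(15387 + 18059\right) + N{\left(-44 \right)} = \left(15387 + 18059\right) - \frac{\sqrt{-49 - -44}}{2} = 33446 - \frac{\sqrt{-49 + 44}}{2} = 33446 - \frac{\sqrt{-5}}{2} = 33446 - \frac{i \sqrt{5}}{2}$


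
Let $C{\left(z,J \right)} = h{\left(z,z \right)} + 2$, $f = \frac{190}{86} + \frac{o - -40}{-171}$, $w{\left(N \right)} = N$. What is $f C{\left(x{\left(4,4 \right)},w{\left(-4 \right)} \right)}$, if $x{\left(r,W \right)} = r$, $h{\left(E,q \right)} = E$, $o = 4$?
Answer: $\frac{28706}{2451} \approx 11.712$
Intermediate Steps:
$f = \frac{14353}{7353}$ ($f = \frac{190}{86} + \frac{4 - -40}{-171} = 190 \cdot \frac{1}{86} + \left(4 + 40\right) \left(- \frac{1}{171}\right) = \frac{95}{43} + 44 \left(- \frac{1}{171}\right) = \frac{95}{43} - \frac{44}{171} = \frac{14353}{7353} \approx 1.952$)
$C{\left(z,J \right)} = 2 + z$ ($C{\left(z,J \right)} = z + 2 = 2 + z$)
$f C{\left(x{\left(4,4 \right)},w{\left(-4 \right)} \right)} = \frac{14353 \left(2 + 4\right)}{7353} = \frac{14353}{7353} \cdot 6 = \frac{28706}{2451}$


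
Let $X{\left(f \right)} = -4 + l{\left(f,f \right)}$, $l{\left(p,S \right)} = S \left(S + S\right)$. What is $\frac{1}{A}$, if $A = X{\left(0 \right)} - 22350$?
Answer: $- \frac{1}{22354} \approx -4.4735 \cdot 10^{-5}$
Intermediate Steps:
$l{\left(p,S \right)} = 2 S^{2}$ ($l{\left(p,S \right)} = S 2 S = 2 S^{2}$)
$X{\left(f \right)} = -4 + 2 f^{2}$
$A = -22354$ ($A = \left(-4 + 2 \cdot 0^{2}\right) - 22350 = \left(-4 + 2 \cdot 0\right) - 22350 = \left(-4 + 0\right) - 22350 = -4 - 22350 = -22354$)
$\frac{1}{A} = \frac{1}{-22354} = - \frac{1}{22354}$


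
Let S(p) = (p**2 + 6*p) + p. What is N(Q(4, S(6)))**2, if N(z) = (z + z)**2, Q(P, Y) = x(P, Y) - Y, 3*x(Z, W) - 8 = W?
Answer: 7676563456/81 ≈ 9.4772e+7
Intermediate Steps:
x(Z, W) = 8/3 + W/3
S(p) = p**2 + 7*p
Q(P, Y) = 8/3 - 2*Y/3 (Q(P, Y) = (8/3 + Y/3) - Y = 8/3 - 2*Y/3)
N(z) = 4*z**2 (N(z) = (2*z)**2 = 4*z**2)
N(Q(4, S(6)))**2 = (4*(8/3 - 4*(7 + 6))**2)**2 = (4*(8/3 - 4*13)**2)**2 = (4*(8/3 - 2/3*78)**2)**2 = (4*(8/3 - 52)**2)**2 = (4*(-148/3)**2)**2 = (4*(21904/9))**2 = (87616/9)**2 = 7676563456/81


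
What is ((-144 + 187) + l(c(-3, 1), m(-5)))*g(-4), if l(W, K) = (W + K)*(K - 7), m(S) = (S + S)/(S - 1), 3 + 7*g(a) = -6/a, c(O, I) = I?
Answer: -37/6 ≈ -6.1667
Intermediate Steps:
g(a) = -3/7 - 6/(7*a) (g(a) = -3/7 + (-6/a)/7 = -3/7 - 6/(7*a))
m(S) = 2*S/(-1 + S) (m(S) = (2*S)/(-1 + S) = 2*S/(-1 + S))
l(W, K) = (-7 + K)*(K + W) (l(W, K) = (K + W)*(-7 + K) = (-7 + K)*(K + W))
((-144 + 187) + l(c(-3, 1), m(-5)))*g(-4) = ((-144 + 187) + ((2*(-5)/(-1 - 5))² - 14*(-5)/(-1 - 5) - 7*1 + (2*(-5)/(-1 - 5))*1))*((3/7)*(-2 - 1*(-4))/(-4)) = (43 + ((2*(-5)/(-6))² - 14*(-5)/(-6) - 7 + (2*(-5)/(-6))*1))*((3/7)*(-¼)*(-2 + 4)) = (43 + ((2*(-5)*(-⅙))² - 14*(-5)*(-1)/6 - 7 + (2*(-5)*(-⅙))*1))*((3/7)*(-¼)*2) = (43 + ((5/3)² - 7*5/3 - 7 + (5/3)*1))*(-3/14) = (43 + (25/9 - 35/3 - 7 + 5/3))*(-3/14) = (43 - 128/9)*(-3/14) = (259/9)*(-3/14) = -37/6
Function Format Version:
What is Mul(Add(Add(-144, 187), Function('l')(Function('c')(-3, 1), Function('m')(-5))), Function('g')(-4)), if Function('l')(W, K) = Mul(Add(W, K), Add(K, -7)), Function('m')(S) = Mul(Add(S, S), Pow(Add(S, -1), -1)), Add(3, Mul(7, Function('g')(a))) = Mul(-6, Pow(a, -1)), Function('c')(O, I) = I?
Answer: Rational(-37, 6) ≈ -6.1667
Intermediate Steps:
Function('g')(a) = Add(Rational(-3, 7), Mul(Rational(-6, 7), Pow(a, -1))) (Function('g')(a) = Add(Rational(-3, 7), Mul(Rational(1, 7), Mul(-6, Pow(a, -1)))) = Add(Rational(-3, 7), Mul(Rational(-6, 7), Pow(a, -1))))
Function('m')(S) = Mul(2, S, Pow(Add(-1, S), -1)) (Function('m')(S) = Mul(Mul(2, S), Pow(Add(-1, S), -1)) = Mul(2, S, Pow(Add(-1, S), -1)))
Function('l')(W, K) = Mul(Add(-7, K), Add(K, W)) (Function('l')(W, K) = Mul(Add(K, W), Add(-7, K)) = Mul(Add(-7, K), Add(K, W)))
Mul(Add(Add(-144, 187), Function('l')(Function('c')(-3, 1), Function('m')(-5))), Function('g')(-4)) = Mul(Add(Add(-144, 187), Add(Pow(Mul(2, -5, Pow(Add(-1, -5), -1)), 2), Mul(-7, Mul(2, -5, Pow(Add(-1, -5), -1))), Mul(-7, 1), Mul(Mul(2, -5, Pow(Add(-1, -5), -1)), 1))), Mul(Rational(3, 7), Pow(-4, -1), Add(-2, Mul(-1, -4)))) = Mul(Add(43, Add(Pow(Mul(2, -5, Pow(-6, -1)), 2), Mul(-7, Mul(2, -5, Pow(-6, -1))), -7, Mul(Mul(2, -5, Pow(-6, -1)), 1))), Mul(Rational(3, 7), Rational(-1, 4), Add(-2, 4))) = Mul(Add(43, Add(Pow(Mul(2, -5, Rational(-1, 6)), 2), Mul(-7, Mul(2, -5, Rational(-1, 6))), -7, Mul(Mul(2, -5, Rational(-1, 6)), 1))), Mul(Rational(3, 7), Rational(-1, 4), 2)) = Mul(Add(43, Add(Pow(Rational(5, 3), 2), Mul(-7, Rational(5, 3)), -7, Mul(Rational(5, 3), 1))), Rational(-3, 14)) = Mul(Add(43, Add(Rational(25, 9), Rational(-35, 3), -7, Rational(5, 3))), Rational(-3, 14)) = Mul(Add(43, Rational(-128, 9)), Rational(-3, 14)) = Mul(Rational(259, 9), Rational(-3, 14)) = Rational(-37, 6)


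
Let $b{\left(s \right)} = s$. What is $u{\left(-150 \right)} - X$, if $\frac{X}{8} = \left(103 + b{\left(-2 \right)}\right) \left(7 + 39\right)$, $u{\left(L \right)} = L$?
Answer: $-37318$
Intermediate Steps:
$X = 37168$ ($X = 8 \left(103 - 2\right) \left(7 + 39\right) = 8 \cdot 101 \cdot 46 = 8 \cdot 4646 = 37168$)
$u{\left(-150 \right)} - X = -150 - 37168 = -37318$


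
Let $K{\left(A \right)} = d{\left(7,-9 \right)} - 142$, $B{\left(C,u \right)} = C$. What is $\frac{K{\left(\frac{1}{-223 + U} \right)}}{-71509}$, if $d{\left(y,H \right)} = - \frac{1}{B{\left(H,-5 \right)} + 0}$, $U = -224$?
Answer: $\frac{1277}{643581} \approx 0.0019842$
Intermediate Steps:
$d{\left(y,H \right)} = - \frac{1}{H}$ ($d{\left(y,H \right)} = - \frac{1}{H + 0} = - \frac{1}{H}$)
$K{\left(A \right)} = - \frac{1277}{9}$ ($K{\left(A \right)} = - \frac{1}{-9} - 142 = \left(-1\right) \left(- \frac{1}{9}\right) - 142 = \frac{1}{9} - 142 = - \frac{1277}{9}$)
$\frac{K{\left(\frac{1}{-223 + U} \right)}}{-71509} = - \frac{1277}{9 \left(-71509\right)} = \left(- \frac{1277}{9}\right) \left(- \frac{1}{71509}\right) = \frac{1277}{643581}$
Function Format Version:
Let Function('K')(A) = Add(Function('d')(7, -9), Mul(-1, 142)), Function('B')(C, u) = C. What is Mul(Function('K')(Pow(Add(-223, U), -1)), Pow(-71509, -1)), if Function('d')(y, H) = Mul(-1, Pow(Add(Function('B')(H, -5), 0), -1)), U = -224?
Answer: Rational(1277, 643581) ≈ 0.0019842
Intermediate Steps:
Function('d')(y, H) = Mul(-1, Pow(H, -1)) (Function('d')(y, H) = Mul(-1, Pow(Add(H, 0), -1)) = Mul(-1, Pow(H, -1)))
Function('K')(A) = Rational(-1277, 9) (Function('K')(A) = Add(Mul(-1, Pow(-9, -1)), Mul(-1, 142)) = Add(Mul(-1, Rational(-1, 9)), -142) = Add(Rational(1, 9), -142) = Rational(-1277, 9))
Mul(Function('K')(Pow(Add(-223, U), -1)), Pow(-71509, -1)) = Mul(Rational(-1277, 9), Pow(-71509, -1)) = Mul(Rational(-1277, 9), Rational(-1, 71509)) = Rational(1277, 643581)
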